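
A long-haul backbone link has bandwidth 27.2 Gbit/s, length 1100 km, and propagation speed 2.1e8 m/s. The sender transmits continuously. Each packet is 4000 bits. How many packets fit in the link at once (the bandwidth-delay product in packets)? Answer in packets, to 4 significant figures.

35620 packets

Propagation delay = 1100000 / 210000000 = 0.0052381 s.
BDP = R × t_prop = 27200000000 × 0.0052381 = 142476000 bits.
In packets of 4000 bits: 35620 packets.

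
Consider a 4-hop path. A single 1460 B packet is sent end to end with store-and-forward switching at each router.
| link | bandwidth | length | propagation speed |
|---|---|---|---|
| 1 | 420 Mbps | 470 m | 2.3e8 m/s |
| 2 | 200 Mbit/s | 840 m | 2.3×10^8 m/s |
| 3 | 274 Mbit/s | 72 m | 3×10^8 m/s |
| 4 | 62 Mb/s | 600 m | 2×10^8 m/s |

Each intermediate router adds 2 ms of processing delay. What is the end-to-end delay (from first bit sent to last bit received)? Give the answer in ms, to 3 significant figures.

6.33 ms

L = 1460 × 8 = 11680 bits.
Transmission delays (L/R per hop): 0.0278095, 0.0584, 0.0426277, 0.188387 ms; sum = 0.317224 ms.
Propagation delays (d/s per hop): 0.00204348, 0.00365217, 0.00024, 0.003 ms; sum = 0.00893565 ms.
Processing at 3 router(s): 3 × 2 ms = 6 ms.
End-to-end = 6.33 ms.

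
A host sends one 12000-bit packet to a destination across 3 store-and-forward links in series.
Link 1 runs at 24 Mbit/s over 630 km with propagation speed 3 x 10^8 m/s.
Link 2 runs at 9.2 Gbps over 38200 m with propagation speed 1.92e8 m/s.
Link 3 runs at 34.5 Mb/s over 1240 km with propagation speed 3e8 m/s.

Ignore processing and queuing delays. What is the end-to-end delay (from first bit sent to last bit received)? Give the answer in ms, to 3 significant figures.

7.28 ms

Transmission delays (L/R per hop): 0.5, 0.00130435, 0.347826 ms; sum = 0.84913 ms.
Propagation delays (d/s per hop): 2.1, 0.198958, 4.13333 ms; sum = 6.43229 ms.
End-to-end = 7.28 ms.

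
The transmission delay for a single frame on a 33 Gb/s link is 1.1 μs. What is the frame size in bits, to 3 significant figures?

36300 bits

L = R × t_tx = 33000000000 b/s × 1.1e-06 s = 36300 bits.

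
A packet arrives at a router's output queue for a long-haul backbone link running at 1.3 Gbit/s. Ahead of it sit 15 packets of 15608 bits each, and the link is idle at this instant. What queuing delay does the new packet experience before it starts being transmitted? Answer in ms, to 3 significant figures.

Each queued packet: L/R = 15608/1300000000 = 0.0120062 ms.
15 queued → 0.180092 ms.
Queuing delay = 0.180 ms.

0.180 ms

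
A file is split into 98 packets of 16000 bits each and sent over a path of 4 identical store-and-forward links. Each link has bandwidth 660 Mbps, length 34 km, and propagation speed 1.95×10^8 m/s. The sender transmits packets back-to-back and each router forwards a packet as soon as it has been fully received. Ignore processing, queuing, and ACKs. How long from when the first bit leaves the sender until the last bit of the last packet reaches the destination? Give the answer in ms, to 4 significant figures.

3.146 ms

Per-hop transmission t_tx = L/R = 16000/660000000 = 0.0242424 ms.
Per-hop propagation t_prop = 34000/195000000 = 0.174359 ms.
Pipeline fill: first packet needs 4·t_tx to clear all hops; remaining 97 packets each add one t_tx.
Total = (4+98-1)·t_tx + 4·t_prop = 101·0.0242424 + 4·0.174359 = 3.146 ms.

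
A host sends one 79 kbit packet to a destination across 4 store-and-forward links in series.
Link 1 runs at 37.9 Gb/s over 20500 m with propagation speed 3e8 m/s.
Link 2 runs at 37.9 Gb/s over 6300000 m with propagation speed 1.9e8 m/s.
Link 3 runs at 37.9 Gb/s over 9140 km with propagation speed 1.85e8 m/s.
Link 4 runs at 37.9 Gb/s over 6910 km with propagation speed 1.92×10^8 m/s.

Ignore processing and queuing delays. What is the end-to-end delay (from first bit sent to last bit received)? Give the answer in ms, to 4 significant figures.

118.6 ms

L = 79000 bits.
Transmission delay per hop = L/R = 79000/37900000000 = 0.00208443 ms; 4 hops → 0.00833773 ms.
Propagation delays (d/s per hop): 0.0683333, 33.1579, 49.4054, 35.9896 ms; sum = 118.621 ms.
End-to-end = 118.6 ms.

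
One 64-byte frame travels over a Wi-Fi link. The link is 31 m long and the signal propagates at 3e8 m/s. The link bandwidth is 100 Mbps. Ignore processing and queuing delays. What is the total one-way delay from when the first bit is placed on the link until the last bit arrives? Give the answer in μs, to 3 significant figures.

5.22 μs

L = 64 × 8 = 512 bits.
Transmission delay = L/R = 512 / 100000000 = 5.12 μs.
Propagation delay = d/s = 31 m / 300000000 m/s = 0.103333 μs.
Total = 5.22 μs.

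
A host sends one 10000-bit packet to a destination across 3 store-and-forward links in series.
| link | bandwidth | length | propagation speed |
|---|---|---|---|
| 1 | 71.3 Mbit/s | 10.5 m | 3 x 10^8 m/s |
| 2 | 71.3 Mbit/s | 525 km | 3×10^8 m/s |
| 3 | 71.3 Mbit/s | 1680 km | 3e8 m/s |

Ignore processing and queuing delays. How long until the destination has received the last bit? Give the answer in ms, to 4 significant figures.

Transmission delay per hop = L/R = 10000/71300000 = 0.140252 ms; 3 hops → 0.420757 ms.
Propagation delays (d/s per hop): 3.5e-05, 1.75, 5.6 ms; sum = 7.35004 ms.
End-to-end = 7.771 ms.

7.771 ms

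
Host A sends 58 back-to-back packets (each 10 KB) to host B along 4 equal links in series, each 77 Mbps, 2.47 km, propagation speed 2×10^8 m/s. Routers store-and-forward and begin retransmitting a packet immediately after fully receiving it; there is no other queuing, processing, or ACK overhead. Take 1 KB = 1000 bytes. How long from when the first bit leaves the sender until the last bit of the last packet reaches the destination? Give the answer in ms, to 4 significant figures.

63.43 ms

Per-hop transmission t_tx = L/R = 80000/77000000 = 1.03896 ms.
Per-hop propagation t_prop = 2470/200000000 = 0.01235 ms.
Pipeline fill: first packet needs 4·t_tx to clear all hops; remaining 57 packets each add one t_tx.
Total = (4+58-1)·t_tx + 4·t_prop = 61·1.03896 + 4·0.01235 = 63.43 ms.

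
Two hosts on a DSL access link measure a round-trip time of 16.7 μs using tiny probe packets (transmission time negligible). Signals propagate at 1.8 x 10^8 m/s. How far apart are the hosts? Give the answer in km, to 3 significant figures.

1.50 km

One-way propagation = RTT/2 = 8.35 μs.
d = s × t = 180000000 × 8.35e-06 = 1.50 km.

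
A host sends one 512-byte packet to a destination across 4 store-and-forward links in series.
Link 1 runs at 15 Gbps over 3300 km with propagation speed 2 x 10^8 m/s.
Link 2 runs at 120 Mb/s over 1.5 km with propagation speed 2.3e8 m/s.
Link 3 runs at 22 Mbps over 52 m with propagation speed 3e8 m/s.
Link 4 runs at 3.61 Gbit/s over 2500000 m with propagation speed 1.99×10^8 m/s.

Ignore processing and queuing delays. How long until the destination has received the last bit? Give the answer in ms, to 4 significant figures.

29.29 ms

L = 512 × 8 = 4096 bits.
Transmission delays (L/R per hop): 0.000273067, 0.0341333, 0.186182, 0.00113463 ms; sum = 0.221723 ms.
Propagation delays (d/s per hop): 16.5, 0.00652174, 0.000173333, 12.5628 ms; sum = 29.0695 ms.
End-to-end = 29.29 ms.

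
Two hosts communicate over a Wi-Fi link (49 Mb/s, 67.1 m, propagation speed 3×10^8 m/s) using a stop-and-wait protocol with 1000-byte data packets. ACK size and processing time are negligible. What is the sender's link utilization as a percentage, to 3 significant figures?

t_tx = L/R = 8000/49000000 = 0.000163265 s.
t_prop = 67.1/300000000 = 2.23667e-07 s; RTT = 4.47333e-07 s.
Cycle = t_tx + RTT = 0.000163713 s.
Utilization = t_tx / cycle = 0.000163265/0.000163713 = 99.7 %.

99.7 %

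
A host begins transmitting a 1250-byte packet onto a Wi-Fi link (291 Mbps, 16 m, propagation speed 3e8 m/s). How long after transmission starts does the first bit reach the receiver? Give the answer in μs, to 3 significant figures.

First bit experiences only propagation delay: d/s = 16/300000000 = 0.0533 μs.

0.0533 μs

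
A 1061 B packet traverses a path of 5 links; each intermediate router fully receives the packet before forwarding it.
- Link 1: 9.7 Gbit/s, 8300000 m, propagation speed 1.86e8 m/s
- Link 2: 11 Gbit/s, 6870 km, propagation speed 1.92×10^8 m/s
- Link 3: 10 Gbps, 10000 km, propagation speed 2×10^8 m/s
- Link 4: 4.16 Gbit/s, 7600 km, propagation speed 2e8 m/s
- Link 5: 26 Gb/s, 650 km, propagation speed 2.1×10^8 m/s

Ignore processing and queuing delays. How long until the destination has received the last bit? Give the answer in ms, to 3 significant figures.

172 ms

L = 1061 × 8 = 8488 bits.
Transmission delays (L/R per hop): 0.000875052, 0.000771636, 0.0008488, 0.00204038, 0.000326462 ms; sum = 0.00486233 ms.
Propagation delays (d/s per hop): 44.6237, 35.7813, 50, 38, 3.09524 ms; sum = 171.5 ms.
End-to-end = 172 ms.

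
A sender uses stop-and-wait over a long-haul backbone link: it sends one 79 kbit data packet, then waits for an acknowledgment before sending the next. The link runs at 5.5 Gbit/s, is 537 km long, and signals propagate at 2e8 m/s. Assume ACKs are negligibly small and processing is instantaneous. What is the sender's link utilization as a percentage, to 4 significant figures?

t_tx = L/R = 79000/5500000000 = 1.43636e-05 s.
t_prop = 537000/200000000 = 0.002685 s; RTT = 0.00537 s.
Cycle = t_tx + RTT = 0.00538436 s.
Utilization = t_tx / cycle = 1.43636e-05/0.00538436 = 0.2668 %.

0.2668 %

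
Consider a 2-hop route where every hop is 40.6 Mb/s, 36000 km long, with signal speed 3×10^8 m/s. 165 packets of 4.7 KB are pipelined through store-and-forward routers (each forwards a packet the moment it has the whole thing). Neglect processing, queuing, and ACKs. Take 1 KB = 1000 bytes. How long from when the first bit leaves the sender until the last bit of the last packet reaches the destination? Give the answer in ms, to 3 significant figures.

394 ms

Per-hop transmission t_tx = L/R = 37600/40600000 = 0.926108 ms.
Per-hop propagation t_prop = 36000000/300000000 = 120 ms.
Pipeline fill: first packet needs 2·t_tx to clear all hops; remaining 164 packets each add one t_tx.
Total = (2+165-1)·t_tx + 2·t_prop = 166·0.926108 + 2·120 = 394 ms.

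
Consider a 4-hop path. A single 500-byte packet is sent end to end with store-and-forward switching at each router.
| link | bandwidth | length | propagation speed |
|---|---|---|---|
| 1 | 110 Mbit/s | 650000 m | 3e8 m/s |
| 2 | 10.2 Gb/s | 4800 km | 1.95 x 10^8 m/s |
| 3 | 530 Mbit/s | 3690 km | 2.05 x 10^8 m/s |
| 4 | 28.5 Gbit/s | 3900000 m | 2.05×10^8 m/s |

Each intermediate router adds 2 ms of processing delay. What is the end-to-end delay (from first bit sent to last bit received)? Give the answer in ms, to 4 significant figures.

L = 500 × 8 = 4000 bits.
Transmission delays (L/R per hop): 0.0363636, 0.000392157, 0.00754717, 0.000140351 ms; sum = 0.0444433 ms.
Propagation delays (d/s per hop): 2.16667, 24.6154, 18, 19.0244 ms; sum = 63.8064 ms.
Processing at 3 router(s): 3 × 2 ms = 6 ms.
End-to-end = 69.85 ms.

69.85 ms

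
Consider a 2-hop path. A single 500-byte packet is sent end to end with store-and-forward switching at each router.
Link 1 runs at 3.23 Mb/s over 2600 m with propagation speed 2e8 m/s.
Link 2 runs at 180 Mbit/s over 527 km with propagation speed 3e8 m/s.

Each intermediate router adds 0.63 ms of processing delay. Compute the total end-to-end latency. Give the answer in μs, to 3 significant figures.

3660 μs

L = 500 × 8 = 4000 bits.
Transmission delays (L/R per hop): 1238.39, 22.2222 μs; sum = 1260.61 μs.
Propagation delays (d/s per hop): 13, 1756.67 μs; sum = 1769.67 μs.
Processing at 1 router(s): 1 × 0.63 ms = 630 μs.
End-to-end = 3660 μs.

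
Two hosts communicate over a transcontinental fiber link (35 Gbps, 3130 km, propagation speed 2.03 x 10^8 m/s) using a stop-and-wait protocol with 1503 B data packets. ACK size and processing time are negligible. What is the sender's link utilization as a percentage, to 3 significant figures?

t_tx = L/R = 12024/35000000000 = 3.43543e-07 s.
t_prop = 3130000/2.03e+08 = 0.0154187 s; RTT = 0.0308374 s.
Cycle = t_tx + RTT = 0.0308378 s.
Utilization = t_tx / cycle = 3.43543e-07/0.0308378 = 0.00111 %.

0.00111 %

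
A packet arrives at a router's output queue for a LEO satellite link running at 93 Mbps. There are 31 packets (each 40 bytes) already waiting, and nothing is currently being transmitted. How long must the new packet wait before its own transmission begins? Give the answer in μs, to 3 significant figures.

Each queued packet: L/R = 320/93000000 = 3.44086 μs.
31 queued → 106.667 μs.
Queuing delay = 107 μs.

107 μs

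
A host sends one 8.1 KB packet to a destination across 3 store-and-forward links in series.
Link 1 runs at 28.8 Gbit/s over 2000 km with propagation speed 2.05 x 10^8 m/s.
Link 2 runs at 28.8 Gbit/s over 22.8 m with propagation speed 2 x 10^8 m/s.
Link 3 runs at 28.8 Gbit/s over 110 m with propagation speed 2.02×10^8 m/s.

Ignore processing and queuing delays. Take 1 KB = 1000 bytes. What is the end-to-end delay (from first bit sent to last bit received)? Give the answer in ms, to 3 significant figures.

9.76 ms

L = 64800 bits.
Transmission delay per hop = L/R = 64800/28800000000 = 0.00225 ms; 3 hops → 0.00675 ms.
Propagation delays (d/s per hop): 9.7561, 0.000114, 0.000544554 ms; sum = 9.75676 ms.
End-to-end = 9.76 ms.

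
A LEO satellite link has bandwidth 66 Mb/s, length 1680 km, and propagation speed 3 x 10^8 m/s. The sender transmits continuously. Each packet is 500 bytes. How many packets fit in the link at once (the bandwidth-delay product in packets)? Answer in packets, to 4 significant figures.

Propagation delay = 1680000 / 300000000 = 0.0056 s.
BDP = R × t_prop = 66000000 × 0.0056 = 369600 bits.
In packets of 4000 bits: 92.40 packets.

92.40 packets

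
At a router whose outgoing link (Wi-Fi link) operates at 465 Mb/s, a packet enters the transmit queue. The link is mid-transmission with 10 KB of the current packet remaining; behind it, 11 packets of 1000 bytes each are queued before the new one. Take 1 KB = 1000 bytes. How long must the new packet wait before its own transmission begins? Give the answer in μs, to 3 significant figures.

361 μs

Each queued packet: L/R = 8000/465000000 = 17.2043 μs.
11 queued → 189.247 μs.
Plus remaining 80000 bits of current packet: 172.043 μs.
Queuing delay = 361 μs.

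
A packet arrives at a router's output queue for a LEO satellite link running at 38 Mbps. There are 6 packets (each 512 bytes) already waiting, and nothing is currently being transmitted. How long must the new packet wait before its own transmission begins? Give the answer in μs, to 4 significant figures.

646.7 μs

Each queued packet: L/R = 4096/38000000 = 107.789 μs.
6 queued → 646.737 μs.
Queuing delay = 646.7 μs.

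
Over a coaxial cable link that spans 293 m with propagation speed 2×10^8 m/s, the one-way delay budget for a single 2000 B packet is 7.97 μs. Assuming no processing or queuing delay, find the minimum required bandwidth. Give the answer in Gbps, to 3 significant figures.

2.46 Gbps

L = 16000 bits.
Propagation delay = 293 / 200000000 = 1.465 μs.
Transmission budget = 7.97 − 1.465 = 6.505 μs.
R ≥ L / t_tx = 16000 bits / 6.505e-06 s = 2.46 Gbps.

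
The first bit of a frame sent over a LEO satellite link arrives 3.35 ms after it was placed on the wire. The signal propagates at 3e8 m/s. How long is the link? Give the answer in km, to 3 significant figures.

1010 km

d = s × t_prop = 300000000 × 0.00335 = 1010 km.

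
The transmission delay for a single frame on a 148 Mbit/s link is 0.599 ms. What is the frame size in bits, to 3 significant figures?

88700 bits

L = R × t_tx = 148000000 b/s × 0.000599 s = 88652 bits.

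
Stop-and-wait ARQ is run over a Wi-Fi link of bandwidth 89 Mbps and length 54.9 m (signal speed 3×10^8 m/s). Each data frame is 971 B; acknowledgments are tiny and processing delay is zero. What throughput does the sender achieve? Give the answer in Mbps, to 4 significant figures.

t_tx = L/R = 7768/89000000 = 8.72809e-05 s.
t_prop = 54.9/300000000 = 1.83e-07 s; RTT = 3.66e-07 s.
Cycle = t_tx + RTT = 8.76469e-05 s.
Throughput = L / cycle = 7768 / 8.76469e-05 = 88.63 Mbps.

88.63 Mbps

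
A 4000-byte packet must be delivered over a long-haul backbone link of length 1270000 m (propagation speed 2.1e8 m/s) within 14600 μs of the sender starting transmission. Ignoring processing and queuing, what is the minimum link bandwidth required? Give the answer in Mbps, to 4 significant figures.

3.742 Mbps

L = 32000 bits.
Propagation delay = 1270000 / 210000000 = 6047.62 μs.
Transmission budget = 14600 − 6047.62 = 8552.38 μs.
R ≥ L / t_tx = 32000 bits / 0.00855238 s = 3.742 Mbps.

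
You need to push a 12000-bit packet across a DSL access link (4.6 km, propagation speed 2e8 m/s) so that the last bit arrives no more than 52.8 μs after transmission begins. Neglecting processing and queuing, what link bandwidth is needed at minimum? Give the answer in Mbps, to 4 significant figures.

402.7 Mbps

Propagation delay = 4600 / 200000000 = 23 μs.
Transmission budget = 52.8 − 23 = 29.8 μs.
R ≥ L / t_tx = 12000 bits / 2.98e-05 s = 402.7 Mbps.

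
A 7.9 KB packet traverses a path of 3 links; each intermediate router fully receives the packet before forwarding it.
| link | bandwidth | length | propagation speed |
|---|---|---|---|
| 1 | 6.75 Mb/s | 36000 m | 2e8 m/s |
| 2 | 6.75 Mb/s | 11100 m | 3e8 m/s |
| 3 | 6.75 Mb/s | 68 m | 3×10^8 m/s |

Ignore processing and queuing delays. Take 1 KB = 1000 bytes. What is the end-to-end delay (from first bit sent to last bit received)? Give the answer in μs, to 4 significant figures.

L = 63200 bits.
Transmission delay per hop = L/R = 63200/6750000 = 9362.96 μs; 3 hops → 28088.9 μs.
Propagation delays (d/s per hop): 180, 37, 0.226667 μs; sum = 217.227 μs.
End-to-end = 28310 μs.

28310 μs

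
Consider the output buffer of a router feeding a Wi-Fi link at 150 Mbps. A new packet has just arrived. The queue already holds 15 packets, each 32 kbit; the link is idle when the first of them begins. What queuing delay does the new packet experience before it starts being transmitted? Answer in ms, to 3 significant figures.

3.20 ms

Each queued packet: L/R = 32000/150000000 = 0.213333 ms.
15 queued → 3.2 ms.
Queuing delay = 3.20 ms.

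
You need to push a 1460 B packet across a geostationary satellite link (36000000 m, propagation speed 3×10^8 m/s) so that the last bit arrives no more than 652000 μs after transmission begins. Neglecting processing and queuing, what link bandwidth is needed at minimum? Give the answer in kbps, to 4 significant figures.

L = 11680 bits.
Propagation delay = 36000000 / 300000000 = 120000 μs.
Transmission budget = 652000 − 120000 = 532000 μs.
R ≥ L / t_tx = 11680 bits / 0.532 s = 21.95 kbps.

21.95 kbps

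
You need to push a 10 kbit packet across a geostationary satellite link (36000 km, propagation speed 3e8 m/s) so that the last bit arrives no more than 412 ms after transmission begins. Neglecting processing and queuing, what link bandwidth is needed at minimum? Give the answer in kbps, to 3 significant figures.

34.2 kbps

Propagation delay = 36000000 / 300000000 = 120 ms.
Transmission budget = 412 − 120 = 292 ms.
R ≥ L / t_tx = 10000 bits / 0.292 s = 34.2 kbps.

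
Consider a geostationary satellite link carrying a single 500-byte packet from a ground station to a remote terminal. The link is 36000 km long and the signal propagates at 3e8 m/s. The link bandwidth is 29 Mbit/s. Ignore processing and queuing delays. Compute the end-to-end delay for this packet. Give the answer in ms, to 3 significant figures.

120 ms

L = 500 × 8 = 4000 bits.
Transmission delay = L/R = 4000 / 29000000 = 0.137931 ms.
Propagation delay = d/s = 36000000 m / 300000000 m/s = 120 ms.
Total = 120 ms.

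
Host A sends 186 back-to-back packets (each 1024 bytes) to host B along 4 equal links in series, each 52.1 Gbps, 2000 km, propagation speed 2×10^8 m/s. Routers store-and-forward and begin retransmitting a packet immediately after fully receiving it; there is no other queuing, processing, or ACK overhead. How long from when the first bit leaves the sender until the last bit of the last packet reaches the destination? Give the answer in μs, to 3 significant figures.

40000 μs

Per-hop transmission t_tx = L/R = 8192/52100000000 = 0.157236 μs.
Per-hop propagation t_prop = 2000000/200000000 = 10000 μs.
Pipeline fill: first packet needs 4·t_tx to clear all hops; remaining 185 packets each add one t_tx.
Total = (4+186-1)·t_tx + 4·t_prop = 189·0.157236 + 4·10000 = 40000 μs.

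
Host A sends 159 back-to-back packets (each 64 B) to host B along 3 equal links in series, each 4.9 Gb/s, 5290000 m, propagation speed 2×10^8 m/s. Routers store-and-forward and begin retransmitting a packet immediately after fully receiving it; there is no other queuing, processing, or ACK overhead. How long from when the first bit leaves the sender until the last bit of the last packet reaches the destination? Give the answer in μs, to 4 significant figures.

Per-hop transmission t_tx = L/R = 512/4900000000 = 0.10449 μs.
Per-hop propagation t_prop = 5290000/200000000 = 26450 μs.
Pipeline fill: first packet needs 3·t_tx to clear all hops; remaining 158 packets each add one t_tx.
Total = (3+159-1)·t_tx + 3·t_prop = 161·0.10449 + 3·26450 = 79370 μs.

79370 μs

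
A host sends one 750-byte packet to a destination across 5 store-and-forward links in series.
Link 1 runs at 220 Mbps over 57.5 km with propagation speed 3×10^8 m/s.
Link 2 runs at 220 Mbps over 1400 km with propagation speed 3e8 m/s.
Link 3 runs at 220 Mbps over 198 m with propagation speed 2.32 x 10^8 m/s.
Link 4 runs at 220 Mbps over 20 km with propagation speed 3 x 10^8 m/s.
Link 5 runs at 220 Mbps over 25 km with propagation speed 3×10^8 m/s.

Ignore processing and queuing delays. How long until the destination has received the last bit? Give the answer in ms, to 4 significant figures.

5.146 ms

L = 750 × 8 = 6000 bits.
Transmission delay per hop = L/R = 6000/220000000 = 0.0272727 ms; 5 hops → 0.136364 ms.
Propagation delays (d/s per hop): 0.191667, 4.66667, 0.000853448, 0.0666667, 0.0833333 ms; sum = 5.00919 ms.
End-to-end = 5.146 ms.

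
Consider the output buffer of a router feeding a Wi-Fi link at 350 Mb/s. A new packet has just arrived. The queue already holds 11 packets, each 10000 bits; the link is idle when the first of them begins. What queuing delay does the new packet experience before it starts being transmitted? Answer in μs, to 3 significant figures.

Each queued packet: L/R = 10000/350000000 = 28.5714 μs.
11 queued → 314.286 μs.
Queuing delay = 314 μs.

314 μs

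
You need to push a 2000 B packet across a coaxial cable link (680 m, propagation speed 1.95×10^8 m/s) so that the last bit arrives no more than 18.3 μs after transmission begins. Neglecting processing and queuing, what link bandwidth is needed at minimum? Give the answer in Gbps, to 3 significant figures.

1.08 Gbps

L = 16000 bits.
Propagation delay = 680 / 195000000 = 3.48718 μs.
Transmission budget = 18.3 − 3.48718 = 14.8128 μs.
R ≥ L / t_tx = 16000 bits / 1.48128e-05 s = 1.08 Gbps.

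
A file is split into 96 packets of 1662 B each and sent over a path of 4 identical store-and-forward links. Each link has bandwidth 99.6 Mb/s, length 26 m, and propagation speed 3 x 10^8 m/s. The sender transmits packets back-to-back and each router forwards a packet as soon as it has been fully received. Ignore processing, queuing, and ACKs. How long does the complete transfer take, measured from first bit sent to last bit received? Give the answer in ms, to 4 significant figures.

13.22 ms

Per-hop transmission t_tx = L/R = 13296/99600000 = 0.133494 ms.
Per-hop propagation t_prop = 26/300000000 = 8.66667e-05 ms.
Pipeline fill: first packet needs 4·t_tx to clear all hops; remaining 95 packets each add one t_tx.
Total = (4+96-1)·t_tx + 4·t_prop = 99·0.133494 + 4·8.66667e-05 = 13.22 ms.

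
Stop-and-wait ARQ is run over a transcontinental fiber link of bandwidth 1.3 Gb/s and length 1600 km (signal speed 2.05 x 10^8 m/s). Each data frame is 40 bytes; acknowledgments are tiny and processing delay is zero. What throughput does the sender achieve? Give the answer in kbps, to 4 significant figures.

20.50 kbps

t_tx = L/R = 320/1300000000 = 2.46154e-07 s.
t_prop = 1600000/2.05e+08 = 0.00780488 s; RTT = 0.0156098 s.
Cycle = t_tx + RTT = 0.01561 s.
Throughput = L / cycle = 320 / 0.01561 = 20.50 kbps.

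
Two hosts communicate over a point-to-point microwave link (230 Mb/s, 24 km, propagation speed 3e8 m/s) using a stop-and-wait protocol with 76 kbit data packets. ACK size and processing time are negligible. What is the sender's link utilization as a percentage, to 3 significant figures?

t_tx = L/R = 76000/230000000 = 0.000330435 s.
t_prop = 24000/300000000 = 8e-05 s; RTT = 0.00016 s.
Cycle = t_tx + RTT = 0.000490435 s.
Utilization = t_tx / cycle = 0.000330435/0.000490435 = 67.4 %.

67.4 %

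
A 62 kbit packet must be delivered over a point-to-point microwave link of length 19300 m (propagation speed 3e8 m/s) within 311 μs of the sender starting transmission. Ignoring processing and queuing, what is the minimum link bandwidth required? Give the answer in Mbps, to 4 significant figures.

Propagation delay = 19300 / 300000000 = 64.3333 μs.
Transmission budget = 311 − 64.3333 = 246.667 μs.
R ≥ L / t_tx = 62000 bits / 0.000246667 s = 251.4 Mbps.

251.4 Mbps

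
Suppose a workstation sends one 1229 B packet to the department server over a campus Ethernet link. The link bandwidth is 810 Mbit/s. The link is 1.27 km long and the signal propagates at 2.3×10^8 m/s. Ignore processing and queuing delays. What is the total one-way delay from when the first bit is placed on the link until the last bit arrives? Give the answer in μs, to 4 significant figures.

17.66 μs

L = 1229 × 8 = 9832 bits.
Transmission delay = L/R = 9832 / 810000000 = 12.1383 μs.
Propagation delay = d/s = 1270 m / 2.3e+08 m/s = 5.52174 μs.
Total = 17.66 μs.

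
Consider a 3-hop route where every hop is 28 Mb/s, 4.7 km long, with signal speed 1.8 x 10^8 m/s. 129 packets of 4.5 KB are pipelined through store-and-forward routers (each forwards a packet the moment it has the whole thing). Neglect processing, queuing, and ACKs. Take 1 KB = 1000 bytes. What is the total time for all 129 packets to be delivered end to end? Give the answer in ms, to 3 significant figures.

169 ms

Per-hop transmission t_tx = L/R = 36000/28000000 = 1.28571 ms.
Per-hop propagation t_prop = 4700/180000000 = 0.0261111 ms.
Pipeline fill: first packet needs 3·t_tx to clear all hops; remaining 128 packets each add one t_tx.
Total = (3+129-1)·t_tx + 3·t_prop = 131·1.28571 + 3·0.0261111 = 169 ms.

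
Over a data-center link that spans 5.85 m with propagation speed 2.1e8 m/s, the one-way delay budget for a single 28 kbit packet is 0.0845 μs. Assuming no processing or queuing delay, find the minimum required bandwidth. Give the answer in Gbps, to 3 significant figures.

494 Gbps

Propagation delay = 5.85 / 210000000 = 0.0278571 μs.
Transmission budget = 0.0845 − 0.0278571 = 0.0566429 μs.
R ≥ L / t_tx = 28000 bits / 5.66429e-08 s = 494 Gbps.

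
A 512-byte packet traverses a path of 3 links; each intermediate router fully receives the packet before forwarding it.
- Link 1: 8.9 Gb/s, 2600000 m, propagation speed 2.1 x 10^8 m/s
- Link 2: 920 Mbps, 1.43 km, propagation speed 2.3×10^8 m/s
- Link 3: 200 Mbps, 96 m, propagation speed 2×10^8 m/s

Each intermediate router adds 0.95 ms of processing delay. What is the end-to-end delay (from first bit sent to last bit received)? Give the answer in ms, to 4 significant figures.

14.31 ms

L = 512 × 8 = 4096 bits.
Transmission delays (L/R per hop): 0.000460225, 0.00445217, 0.02048 ms; sum = 0.0253924 ms.
Propagation delays (d/s per hop): 12.381, 0.00621739, 0.00048 ms; sum = 12.3876 ms.
Processing at 2 router(s): 2 × 0.95 ms = 1.9 ms.
End-to-end = 14.31 ms.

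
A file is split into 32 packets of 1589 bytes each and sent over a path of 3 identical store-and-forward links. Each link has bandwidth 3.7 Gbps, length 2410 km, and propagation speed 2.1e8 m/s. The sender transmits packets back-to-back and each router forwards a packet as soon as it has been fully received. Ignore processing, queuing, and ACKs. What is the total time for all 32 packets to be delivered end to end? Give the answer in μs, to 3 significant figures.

Per-hop transmission t_tx = L/R = 12712/3700000000 = 3.43568 μs.
Per-hop propagation t_prop = 2410000/210000000 = 11476.2 μs.
Pipeline fill: first packet needs 3·t_tx to clear all hops; remaining 31 packets each add one t_tx.
Total = (3+32-1)·t_tx + 3·t_prop = 34·3.43568 + 3·11476.2 = 34500 μs.

34500 μs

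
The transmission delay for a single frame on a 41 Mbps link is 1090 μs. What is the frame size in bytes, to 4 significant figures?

L = R × t_tx = 41000000 b/s × 0.00109 s = 44690 bits.
In bytes: 44690 / 8 = 5586 bytes.

5586 bytes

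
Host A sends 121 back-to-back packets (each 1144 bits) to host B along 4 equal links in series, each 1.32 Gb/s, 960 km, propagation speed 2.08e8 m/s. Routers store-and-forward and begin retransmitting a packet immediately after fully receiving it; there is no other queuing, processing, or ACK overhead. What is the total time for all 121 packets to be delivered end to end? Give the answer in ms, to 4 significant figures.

Per-hop transmission t_tx = L/R = 1144/1320000000 = 0.000866667 ms.
Per-hop propagation t_prop = 960000/208000000 = 4.61538 ms.
Pipeline fill: first packet needs 4·t_tx to clear all hops; remaining 120 packets each add one t_tx.
Total = (4+121-1)·t_tx + 4·t_prop = 124·0.000866667 + 4·4.61538 = 18.57 ms.

18.57 ms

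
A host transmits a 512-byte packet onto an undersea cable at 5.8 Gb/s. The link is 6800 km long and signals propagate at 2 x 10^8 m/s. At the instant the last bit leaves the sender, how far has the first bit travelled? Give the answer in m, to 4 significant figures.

t_tx = L/R = 4096/5800000000 = 7.06207e-07 s.
Distance = s × t_tx = 200000000 × 7.06207e-07 = 141.2 m.

141.2 m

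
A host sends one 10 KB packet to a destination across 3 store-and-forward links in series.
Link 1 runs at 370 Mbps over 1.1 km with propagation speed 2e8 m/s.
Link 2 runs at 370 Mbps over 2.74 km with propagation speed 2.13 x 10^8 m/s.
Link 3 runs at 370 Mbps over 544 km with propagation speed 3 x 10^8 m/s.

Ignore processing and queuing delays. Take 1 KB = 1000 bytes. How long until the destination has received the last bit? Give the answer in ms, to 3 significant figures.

2.48 ms

L = 80000 bits.
Transmission delay per hop = L/R = 80000/370000000 = 0.216216 ms; 3 hops → 0.648649 ms.
Propagation delays (d/s per hop): 0.0055, 0.0128638, 1.81333 ms; sum = 1.8317 ms.
End-to-end = 2.48 ms.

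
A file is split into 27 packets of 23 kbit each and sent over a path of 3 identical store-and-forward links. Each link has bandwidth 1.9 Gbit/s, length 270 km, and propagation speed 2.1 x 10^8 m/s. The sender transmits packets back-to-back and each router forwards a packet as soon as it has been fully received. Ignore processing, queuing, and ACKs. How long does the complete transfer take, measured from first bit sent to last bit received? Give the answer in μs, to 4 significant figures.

Per-hop transmission t_tx = L/R = 23000/1900000000 = 12.1053 μs.
Per-hop propagation t_prop = 270000/210000000 = 1285.71 μs.
Pipeline fill: first packet needs 3·t_tx to clear all hops; remaining 26 packets each add one t_tx.
Total = (3+27-1)·t_tx + 3·t_prop = 29·12.1053 + 3·1285.71 = 4208 μs.

4208 μs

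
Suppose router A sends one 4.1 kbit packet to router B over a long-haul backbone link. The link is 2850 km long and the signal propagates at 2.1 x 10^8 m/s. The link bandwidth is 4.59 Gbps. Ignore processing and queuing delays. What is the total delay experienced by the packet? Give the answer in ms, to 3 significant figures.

L = 4100 bits.
Transmission delay = L/R = 4100 / 4590000000 = 0.000893246 ms.
Propagation delay = d/s = 2850000 m / 210000000 m/s = 13.5714 ms.
Total = 13.6 ms.

13.6 ms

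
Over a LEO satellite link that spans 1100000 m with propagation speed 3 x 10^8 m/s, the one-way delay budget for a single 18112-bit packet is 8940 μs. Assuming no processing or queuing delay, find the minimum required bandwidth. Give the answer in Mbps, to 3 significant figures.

3.43 Mbps

Propagation delay = 1100000 / 300000000 = 3666.67 μs.
Transmission budget = 8940 − 3666.67 = 5273.33 μs.
R ≥ L / t_tx = 18112 bits / 0.00527333 s = 3.43 Mbps.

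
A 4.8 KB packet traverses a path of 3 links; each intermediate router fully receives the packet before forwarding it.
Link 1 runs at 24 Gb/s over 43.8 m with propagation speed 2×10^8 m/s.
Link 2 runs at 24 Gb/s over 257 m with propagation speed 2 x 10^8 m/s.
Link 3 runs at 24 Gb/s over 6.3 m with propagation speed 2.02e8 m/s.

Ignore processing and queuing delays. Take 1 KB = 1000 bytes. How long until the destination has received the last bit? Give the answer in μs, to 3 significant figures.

6.34 μs

L = 38400 bits.
Transmission delay per hop = L/R = 38400/24000000000 = 1.6 μs; 3 hops → 4.8 μs.
Propagation delays (d/s per hop): 0.219, 1.285, 0.0311881 μs; sum = 1.53519 μs.
End-to-end = 6.34 μs.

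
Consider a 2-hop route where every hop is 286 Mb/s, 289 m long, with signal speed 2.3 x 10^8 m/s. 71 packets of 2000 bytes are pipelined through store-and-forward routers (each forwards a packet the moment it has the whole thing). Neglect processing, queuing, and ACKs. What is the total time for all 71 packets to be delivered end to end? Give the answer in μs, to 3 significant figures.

4030 μs

Per-hop transmission t_tx = L/R = 16000/286000000 = 55.9441 μs.
Per-hop propagation t_prop = 289/2.3e+08 = 1.25652 μs.
Pipeline fill: first packet needs 2·t_tx to clear all hops; remaining 70 packets each add one t_tx.
Total = (2+71-1)·t_tx + 2·t_prop = 72·55.9441 + 2·1.25652 = 4030 μs.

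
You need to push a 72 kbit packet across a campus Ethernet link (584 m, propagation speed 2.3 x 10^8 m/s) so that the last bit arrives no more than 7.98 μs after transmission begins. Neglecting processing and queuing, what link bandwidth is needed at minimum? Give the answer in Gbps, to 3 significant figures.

13.2 Gbps

Propagation delay = 584 / 2.3e+08 = 2.53913 μs.
Transmission budget = 7.98 − 2.53913 = 5.44087 μs.
R ≥ L / t_tx = 72000 bits / 5.44087e-06 s = 13.2 Gbps.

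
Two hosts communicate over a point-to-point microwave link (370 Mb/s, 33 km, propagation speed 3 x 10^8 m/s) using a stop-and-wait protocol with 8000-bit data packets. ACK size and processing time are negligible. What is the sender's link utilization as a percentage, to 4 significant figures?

8.949 %

t_tx = L/R = 8000/370000000 = 2.16216e-05 s.
t_prop = 33000/300000000 = 0.00011 s; RTT = 0.00022 s.
Cycle = t_tx + RTT = 0.000241622 s.
Utilization = t_tx / cycle = 2.16216e-05/0.000241622 = 8.949 %.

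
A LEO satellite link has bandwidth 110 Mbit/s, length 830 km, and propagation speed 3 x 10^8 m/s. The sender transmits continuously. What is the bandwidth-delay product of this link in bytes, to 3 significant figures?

Propagation delay = 830000 / 300000000 = 0.00276667 s.
BDP = R × t_prop = 110000000 × 0.00276667 = 304333 bits.
In bytes: 304333/8 = 38000 bytes.

38000 bytes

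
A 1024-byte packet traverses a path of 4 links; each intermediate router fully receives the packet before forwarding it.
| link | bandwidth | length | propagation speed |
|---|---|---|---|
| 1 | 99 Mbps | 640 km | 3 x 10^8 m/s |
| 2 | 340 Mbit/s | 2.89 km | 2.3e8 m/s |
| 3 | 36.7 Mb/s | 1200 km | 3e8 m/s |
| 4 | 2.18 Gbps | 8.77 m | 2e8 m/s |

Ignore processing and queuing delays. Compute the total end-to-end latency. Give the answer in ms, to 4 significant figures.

6.480 ms

L = 1024 × 8 = 8192 bits.
Transmission delays (L/R per hop): 0.0827475, 0.0240941, 0.223215, 0.0037578 ms; sum = 0.333815 ms.
Propagation delays (d/s per hop): 2.13333, 0.0125652, 4, 4.385e-05 ms; sum = 6.14594 ms.
End-to-end = 6.480 ms.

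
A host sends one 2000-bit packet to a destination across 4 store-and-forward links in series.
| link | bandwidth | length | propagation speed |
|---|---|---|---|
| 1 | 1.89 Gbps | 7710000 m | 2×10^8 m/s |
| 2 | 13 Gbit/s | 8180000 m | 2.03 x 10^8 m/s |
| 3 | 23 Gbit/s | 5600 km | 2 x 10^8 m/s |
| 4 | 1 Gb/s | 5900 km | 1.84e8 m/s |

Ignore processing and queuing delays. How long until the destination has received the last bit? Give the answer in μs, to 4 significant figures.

138900 μs

Transmission delays (L/R per hop): 1.0582, 0.153846, 0.0869565, 2 μs; sum = 3.299 μs.
Propagation delays (d/s per hop): 38550, 40295.6, 28000, 32065.2 μs; sum = 138911 μs.
End-to-end = 138900 μs.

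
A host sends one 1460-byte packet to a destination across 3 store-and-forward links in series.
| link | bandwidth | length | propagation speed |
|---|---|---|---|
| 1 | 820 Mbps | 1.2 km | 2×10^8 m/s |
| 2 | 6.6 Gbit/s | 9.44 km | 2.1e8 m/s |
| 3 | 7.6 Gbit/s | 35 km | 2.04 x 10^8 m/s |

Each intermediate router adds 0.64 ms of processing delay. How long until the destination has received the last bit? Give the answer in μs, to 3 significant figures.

1520 μs

L = 1460 × 8 = 11680 bits.
Transmission delays (L/R per hop): 14.2439, 1.7697, 1.53684 μs; sum = 17.5504 μs.
Propagation delays (d/s per hop): 6, 44.9524, 171.569 μs; sum = 222.521 μs.
Processing at 2 router(s): 2 × 0.64 ms = 1280 μs.
End-to-end = 1520 μs.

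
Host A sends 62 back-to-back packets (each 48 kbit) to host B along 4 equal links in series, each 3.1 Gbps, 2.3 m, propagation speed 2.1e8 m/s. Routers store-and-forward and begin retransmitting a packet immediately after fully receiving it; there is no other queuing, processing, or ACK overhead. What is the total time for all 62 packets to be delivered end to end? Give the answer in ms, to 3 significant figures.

Per-hop transmission t_tx = L/R = 48000/3100000000 = 0.0154839 ms.
Per-hop propagation t_prop = 2.3/210000000 = 1.09524e-05 ms.
Pipeline fill: first packet needs 4·t_tx to clear all hops; remaining 61 packets each add one t_tx.
Total = (4+62-1)·t_tx + 4·t_prop = 65·0.0154839 + 4·1.09524e-05 = 1.01 ms.

1.01 ms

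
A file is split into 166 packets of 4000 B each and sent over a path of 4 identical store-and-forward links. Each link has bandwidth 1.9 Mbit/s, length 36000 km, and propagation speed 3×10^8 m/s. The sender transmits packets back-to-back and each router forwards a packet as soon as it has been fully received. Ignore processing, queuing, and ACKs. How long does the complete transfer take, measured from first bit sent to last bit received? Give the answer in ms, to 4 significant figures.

3326 ms

Per-hop transmission t_tx = L/R = 32000/1900000 = 16.8421 ms.
Per-hop propagation t_prop = 36000000/300000000 = 120 ms.
Pipeline fill: first packet needs 4·t_tx to clear all hops; remaining 165 packets each add one t_tx.
Total = (4+166-1)·t_tx + 4·t_prop = 169·16.8421 + 4·120 = 3326 ms.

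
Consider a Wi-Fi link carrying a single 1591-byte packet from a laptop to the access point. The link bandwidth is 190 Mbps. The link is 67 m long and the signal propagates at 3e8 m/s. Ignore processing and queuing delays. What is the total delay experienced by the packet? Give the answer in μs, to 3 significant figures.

67.2 μs

L = 1591 × 8 = 12728 bits.
Transmission delay = L/R = 12728 / 190000000 = 66.9895 μs.
Propagation delay = d/s = 67 m / 300000000 m/s = 0.223333 μs.
Total = 67.2 μs.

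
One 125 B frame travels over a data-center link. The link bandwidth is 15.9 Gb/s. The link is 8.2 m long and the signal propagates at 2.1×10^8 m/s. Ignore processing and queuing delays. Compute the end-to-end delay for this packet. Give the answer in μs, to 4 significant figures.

L = 125 × 8 = 1000 bits.
Transmission delay = L/R = 1000 / 15900000000 = 0.0628931 μs.
Propagation delay = d/s = 8.2 m / 210000000 m/s = 0.0390476 μs.
Total = 0.1019 μs.

0.1019 μs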